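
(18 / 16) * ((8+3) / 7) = 99 / 56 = 1.77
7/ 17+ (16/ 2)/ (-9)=-73/ 153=-0.48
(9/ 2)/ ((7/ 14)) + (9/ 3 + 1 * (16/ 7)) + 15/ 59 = 6005/ 413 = 14.54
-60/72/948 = -5/5688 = -0.00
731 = 731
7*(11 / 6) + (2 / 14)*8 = 13.98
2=2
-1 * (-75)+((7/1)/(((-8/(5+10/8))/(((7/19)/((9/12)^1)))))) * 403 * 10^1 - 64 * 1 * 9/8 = -2467691/228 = -10823.21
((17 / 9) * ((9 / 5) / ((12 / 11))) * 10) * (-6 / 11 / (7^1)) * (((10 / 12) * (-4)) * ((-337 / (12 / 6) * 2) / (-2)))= 28645 / 21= 1364.05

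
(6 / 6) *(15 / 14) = 15 / 14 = 1.07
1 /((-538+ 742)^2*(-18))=-1 /749088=-0.00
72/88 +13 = 152/11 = 13.82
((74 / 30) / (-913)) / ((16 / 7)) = -259 / 219120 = -0.00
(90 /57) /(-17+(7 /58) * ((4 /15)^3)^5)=-380967684631347656250 /4101752071126105934329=-0.09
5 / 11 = 0.45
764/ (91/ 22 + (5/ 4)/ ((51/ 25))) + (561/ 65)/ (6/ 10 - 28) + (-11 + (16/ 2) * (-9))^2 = 133801422332/ 18980117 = 7049.56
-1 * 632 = -632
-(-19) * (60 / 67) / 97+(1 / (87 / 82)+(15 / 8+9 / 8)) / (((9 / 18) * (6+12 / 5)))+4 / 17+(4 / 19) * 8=1662071965 / 547885197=3.03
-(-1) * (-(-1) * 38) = 38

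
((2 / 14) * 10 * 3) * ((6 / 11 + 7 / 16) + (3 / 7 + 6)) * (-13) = -412.93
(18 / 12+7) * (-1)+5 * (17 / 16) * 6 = 187 / 8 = 23.38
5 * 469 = 2345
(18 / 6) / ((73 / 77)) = 231 / 73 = 3.16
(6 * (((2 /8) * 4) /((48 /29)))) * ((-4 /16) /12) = -29 /384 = -0.08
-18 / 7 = -2.57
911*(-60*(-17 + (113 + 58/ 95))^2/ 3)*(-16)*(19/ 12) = 1227819329984/ 285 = 4308137999.94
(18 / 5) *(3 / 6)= 9 / 5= 1.80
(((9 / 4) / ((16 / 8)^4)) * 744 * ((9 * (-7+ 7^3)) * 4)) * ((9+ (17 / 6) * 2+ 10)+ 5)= 37544472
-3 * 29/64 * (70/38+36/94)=-172869/57152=-3.02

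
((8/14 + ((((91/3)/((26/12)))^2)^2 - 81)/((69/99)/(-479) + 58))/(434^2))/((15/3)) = 606485221/863407893740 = 0.00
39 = 39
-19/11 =-1.73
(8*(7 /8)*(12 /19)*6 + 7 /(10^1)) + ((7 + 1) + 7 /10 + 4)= 3793 /95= 39.93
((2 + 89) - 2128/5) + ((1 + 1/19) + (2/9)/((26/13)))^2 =-48722188/146205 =-333.25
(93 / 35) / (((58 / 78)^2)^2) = 215150013 / 24754835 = 8.69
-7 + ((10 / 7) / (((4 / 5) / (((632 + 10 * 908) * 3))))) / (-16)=-45623 / 14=-3258.79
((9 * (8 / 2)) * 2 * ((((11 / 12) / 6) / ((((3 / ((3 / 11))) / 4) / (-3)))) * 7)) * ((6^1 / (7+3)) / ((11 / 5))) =-252 / 11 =-22.91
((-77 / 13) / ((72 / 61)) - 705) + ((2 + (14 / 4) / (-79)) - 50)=-56054171 / 73944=-758.06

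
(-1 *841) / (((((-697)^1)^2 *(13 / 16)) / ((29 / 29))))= -13456 / 6315517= -0.00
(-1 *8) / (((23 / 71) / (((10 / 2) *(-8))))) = 22720 / 23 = 987.83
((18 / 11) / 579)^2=36 / 4507129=0.00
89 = 89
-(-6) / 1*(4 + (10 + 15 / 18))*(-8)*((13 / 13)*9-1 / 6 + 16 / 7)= -166252 / 21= -7916.76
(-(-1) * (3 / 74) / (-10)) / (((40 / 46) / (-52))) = 897 / 3700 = 0.24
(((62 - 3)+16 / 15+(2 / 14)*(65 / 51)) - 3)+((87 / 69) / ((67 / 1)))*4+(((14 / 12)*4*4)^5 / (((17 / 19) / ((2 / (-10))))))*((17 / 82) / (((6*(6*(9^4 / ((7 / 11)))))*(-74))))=12585841659570327779 / 219541532364786555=57.33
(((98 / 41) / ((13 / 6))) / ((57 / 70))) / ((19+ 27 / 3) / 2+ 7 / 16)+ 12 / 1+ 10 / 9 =13238926 / 1002573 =13.20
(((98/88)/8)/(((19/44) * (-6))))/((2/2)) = -49/912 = -0.05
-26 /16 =-13 /8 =-1.62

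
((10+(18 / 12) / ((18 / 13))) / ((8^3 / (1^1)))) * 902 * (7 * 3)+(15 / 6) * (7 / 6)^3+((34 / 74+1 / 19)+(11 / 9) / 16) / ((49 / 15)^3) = 946750993330109 / 2286689965056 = 414.03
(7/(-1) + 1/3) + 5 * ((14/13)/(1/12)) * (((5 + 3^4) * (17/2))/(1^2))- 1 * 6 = 1841626/39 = 47221.18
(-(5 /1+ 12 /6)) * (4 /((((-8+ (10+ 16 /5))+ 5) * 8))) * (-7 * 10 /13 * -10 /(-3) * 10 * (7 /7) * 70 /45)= 1715000 /17901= 95.80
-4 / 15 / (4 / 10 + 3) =-4 / 51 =-0.08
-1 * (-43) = 43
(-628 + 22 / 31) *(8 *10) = -1555680 / 31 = -50183.23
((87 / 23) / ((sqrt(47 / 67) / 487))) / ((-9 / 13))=-183599*sqrt(3149) / 3243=-3176.94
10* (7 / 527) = 70 / 527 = 0.13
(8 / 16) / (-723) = -1 / 1446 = -0.00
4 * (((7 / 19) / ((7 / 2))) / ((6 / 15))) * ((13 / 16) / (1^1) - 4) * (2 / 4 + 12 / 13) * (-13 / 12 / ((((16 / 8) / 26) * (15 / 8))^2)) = 212602 / 855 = 248.66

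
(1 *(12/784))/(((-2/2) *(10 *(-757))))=3/1483720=0.00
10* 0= 0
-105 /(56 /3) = -45 /8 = -5.62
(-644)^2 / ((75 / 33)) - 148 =4558396 / 25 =182335.84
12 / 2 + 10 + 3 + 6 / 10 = 98 / 5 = 19.60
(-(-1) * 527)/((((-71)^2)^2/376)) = 198152/25411681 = 0.01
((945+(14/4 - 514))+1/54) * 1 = 11732/27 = 434.52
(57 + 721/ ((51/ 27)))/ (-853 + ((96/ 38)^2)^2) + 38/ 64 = 3089404655/ 57585335968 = 0.05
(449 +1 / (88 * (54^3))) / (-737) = -0.61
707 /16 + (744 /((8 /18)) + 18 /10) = 137599 /80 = 1719.99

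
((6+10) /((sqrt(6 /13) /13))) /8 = 38.27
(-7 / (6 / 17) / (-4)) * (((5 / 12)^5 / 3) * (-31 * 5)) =-57640625 / 17915904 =-3.22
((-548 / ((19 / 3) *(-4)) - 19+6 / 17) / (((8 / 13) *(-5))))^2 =9815689 / 10432900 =0.94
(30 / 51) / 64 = 5 / 544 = 0.01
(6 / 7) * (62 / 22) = 186 / 77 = 2.42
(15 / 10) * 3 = 9 / 2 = 4.50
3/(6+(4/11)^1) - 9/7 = -57/70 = -0.81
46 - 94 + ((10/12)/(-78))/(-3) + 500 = 634613/1404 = 452.00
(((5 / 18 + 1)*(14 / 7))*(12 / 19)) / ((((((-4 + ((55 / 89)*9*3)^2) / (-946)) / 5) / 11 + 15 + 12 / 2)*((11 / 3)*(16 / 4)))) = 861725590 / 164398425091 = 0.01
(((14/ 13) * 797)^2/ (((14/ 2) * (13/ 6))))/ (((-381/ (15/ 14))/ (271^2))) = -2799023050140/ 279019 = -10031657.52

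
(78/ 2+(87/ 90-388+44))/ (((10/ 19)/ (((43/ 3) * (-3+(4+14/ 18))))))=-29807428/ 2025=-14719.72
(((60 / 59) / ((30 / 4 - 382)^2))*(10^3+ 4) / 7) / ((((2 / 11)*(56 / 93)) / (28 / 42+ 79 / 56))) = 448068885 / 22705954474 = 0.02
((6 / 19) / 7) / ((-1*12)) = -0.00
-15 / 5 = -3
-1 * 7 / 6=-7 / 6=-1.17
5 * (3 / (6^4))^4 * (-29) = -145 / 34828517376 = -0.00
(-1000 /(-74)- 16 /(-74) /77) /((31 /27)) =1039716 /88319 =11.77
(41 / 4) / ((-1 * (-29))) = 41 / 116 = 0.35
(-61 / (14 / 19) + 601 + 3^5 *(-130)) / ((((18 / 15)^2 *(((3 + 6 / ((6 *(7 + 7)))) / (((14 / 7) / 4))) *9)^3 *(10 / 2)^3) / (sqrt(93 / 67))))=-4263049 *sqrt(6231) / 279601948872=-0.00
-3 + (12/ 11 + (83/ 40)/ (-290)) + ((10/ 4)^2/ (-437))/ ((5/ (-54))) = -98239181/ 55761200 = -1.76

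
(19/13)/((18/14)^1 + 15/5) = 133/390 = 0.34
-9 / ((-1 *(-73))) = -9 / 73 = -0.12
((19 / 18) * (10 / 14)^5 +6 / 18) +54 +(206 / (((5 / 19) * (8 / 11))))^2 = 70100347687927 / 60505200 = 1158583.85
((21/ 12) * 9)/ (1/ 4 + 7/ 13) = 19.98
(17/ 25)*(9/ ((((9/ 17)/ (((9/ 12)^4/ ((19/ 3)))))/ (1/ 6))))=23409/ 243200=0.10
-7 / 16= -0.44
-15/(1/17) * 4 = -1020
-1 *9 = -9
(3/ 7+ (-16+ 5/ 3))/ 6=-146/ 63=-2.32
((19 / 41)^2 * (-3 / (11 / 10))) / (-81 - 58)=10830 / 2570249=0.00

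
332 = 332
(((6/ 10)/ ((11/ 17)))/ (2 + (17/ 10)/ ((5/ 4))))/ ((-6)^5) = -0.00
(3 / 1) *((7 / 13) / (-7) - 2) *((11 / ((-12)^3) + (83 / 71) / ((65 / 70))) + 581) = -2785980741 / 767936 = -3627.88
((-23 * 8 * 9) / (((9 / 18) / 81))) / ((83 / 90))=-24144480 / 83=-290897.35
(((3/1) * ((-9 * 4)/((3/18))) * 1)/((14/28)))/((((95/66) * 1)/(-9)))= 769824/95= 8103.41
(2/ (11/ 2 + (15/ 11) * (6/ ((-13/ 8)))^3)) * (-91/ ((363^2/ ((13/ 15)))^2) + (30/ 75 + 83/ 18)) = -172041451736237018/ 1083901719547456425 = -0.16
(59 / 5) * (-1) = -59 / 5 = -11.80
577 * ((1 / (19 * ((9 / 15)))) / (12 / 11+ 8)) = 6347 / 1140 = 5.57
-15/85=-3/17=-0.18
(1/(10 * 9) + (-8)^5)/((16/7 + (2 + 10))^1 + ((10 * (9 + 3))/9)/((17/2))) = -350945161/169800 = -2066.81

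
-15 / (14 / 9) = -135 / 14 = -9.64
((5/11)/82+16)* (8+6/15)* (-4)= -1212708/2255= -537.79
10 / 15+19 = 59 / 3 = 19.67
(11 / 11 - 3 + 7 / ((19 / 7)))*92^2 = 93104 / 19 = 4900.21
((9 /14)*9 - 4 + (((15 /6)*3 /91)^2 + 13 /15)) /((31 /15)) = 1321237 /1026844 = 1.29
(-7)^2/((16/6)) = 147/8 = 18.38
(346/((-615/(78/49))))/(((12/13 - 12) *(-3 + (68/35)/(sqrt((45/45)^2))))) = -29237/382284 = -0.08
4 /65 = 0.06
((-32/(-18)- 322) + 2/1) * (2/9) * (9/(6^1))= -2864/27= -106.07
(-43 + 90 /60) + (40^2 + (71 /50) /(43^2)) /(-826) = -3317013621 /76363700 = -43.44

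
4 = 4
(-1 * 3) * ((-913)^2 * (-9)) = 22506363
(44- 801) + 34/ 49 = -37059/ 49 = -756.31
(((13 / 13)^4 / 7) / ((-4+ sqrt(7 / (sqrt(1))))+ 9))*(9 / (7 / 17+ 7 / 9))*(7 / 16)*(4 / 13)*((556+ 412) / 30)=6171 / 4732 - 6171*sqrt(7) / 23660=0.61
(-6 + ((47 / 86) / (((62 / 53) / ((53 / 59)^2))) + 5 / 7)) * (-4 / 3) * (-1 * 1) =-212588357 / 32481211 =-6.54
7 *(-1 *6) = -42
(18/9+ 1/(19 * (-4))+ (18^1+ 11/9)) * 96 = 2036.07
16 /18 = 8 /9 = 0.89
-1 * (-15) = 15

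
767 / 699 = 1.10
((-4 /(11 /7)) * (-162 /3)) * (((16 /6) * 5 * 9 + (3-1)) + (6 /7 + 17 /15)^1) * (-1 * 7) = -6561576 /55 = -119301.38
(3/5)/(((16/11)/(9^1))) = 297/80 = 3.71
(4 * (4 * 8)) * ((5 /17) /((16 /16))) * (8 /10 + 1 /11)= 6272 /187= 33.54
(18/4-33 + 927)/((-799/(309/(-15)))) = 23.17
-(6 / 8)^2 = -9 / 16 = -0.56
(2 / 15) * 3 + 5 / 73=171 / 365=0.47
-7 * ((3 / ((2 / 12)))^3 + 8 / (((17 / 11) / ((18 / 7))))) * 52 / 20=-9042696 / 85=-106384.66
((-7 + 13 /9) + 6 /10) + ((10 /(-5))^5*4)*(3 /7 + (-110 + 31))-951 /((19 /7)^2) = 9923.10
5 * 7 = 35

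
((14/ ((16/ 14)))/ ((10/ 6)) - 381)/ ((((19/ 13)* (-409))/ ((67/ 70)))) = 6508983/ 10879400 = 0.60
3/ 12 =1/ 4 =0.25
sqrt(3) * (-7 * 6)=-42 * sqrt(3)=-72.75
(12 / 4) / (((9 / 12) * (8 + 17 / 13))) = 52 / 121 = 0.43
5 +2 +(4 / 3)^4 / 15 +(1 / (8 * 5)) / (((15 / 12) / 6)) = 44534 / 6075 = 7.33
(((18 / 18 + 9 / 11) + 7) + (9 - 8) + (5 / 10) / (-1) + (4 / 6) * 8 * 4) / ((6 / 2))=2023 / 198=10.22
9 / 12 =3 / 4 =0.75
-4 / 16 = -1 / 4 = -0.25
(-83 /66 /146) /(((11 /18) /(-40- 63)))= 25647 /17666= 1.45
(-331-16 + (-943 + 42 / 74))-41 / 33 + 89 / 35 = -55048321 / 42735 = -1288.13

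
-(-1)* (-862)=-862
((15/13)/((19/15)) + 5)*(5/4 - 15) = -20075/247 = -81.28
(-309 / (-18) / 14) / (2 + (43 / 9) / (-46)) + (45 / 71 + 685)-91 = 464491407 / 780290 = 595.28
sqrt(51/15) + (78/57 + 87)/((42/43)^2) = sqrt(85)/5 + 3104471/33516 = 94.47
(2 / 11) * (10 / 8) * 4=10 / 11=0.91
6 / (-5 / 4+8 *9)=24 / 283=0.08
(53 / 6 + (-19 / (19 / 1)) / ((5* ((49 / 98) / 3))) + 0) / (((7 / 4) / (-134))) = -61372 / 105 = -584.50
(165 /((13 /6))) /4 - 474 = -11829 /26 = -454.96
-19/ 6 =-3.17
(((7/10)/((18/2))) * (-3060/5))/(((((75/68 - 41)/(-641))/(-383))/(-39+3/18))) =-462880194308/40695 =-11374375.09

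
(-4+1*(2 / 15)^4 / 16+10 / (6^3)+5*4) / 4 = 4.01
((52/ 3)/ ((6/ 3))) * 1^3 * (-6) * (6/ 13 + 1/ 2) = -50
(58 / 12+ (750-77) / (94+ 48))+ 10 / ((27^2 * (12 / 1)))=2973217 / 310554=9.57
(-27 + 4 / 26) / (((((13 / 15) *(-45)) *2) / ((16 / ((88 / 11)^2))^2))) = 349 / 16224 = 0.02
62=62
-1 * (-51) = 51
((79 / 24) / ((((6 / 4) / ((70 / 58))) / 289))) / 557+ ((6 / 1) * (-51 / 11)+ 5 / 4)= -80577889 / 3198294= -25.19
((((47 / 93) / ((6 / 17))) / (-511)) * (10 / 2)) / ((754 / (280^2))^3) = -17188855040000000 / 1091317486311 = -15750.55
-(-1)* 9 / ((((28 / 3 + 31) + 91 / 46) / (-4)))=-4968 / 5839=-0.85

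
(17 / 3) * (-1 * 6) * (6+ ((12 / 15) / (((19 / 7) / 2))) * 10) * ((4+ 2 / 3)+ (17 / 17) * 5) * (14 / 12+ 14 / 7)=-12379.78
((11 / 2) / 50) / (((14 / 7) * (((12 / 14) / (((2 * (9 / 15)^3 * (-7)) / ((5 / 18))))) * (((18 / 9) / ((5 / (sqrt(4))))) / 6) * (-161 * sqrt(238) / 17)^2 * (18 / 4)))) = -0.00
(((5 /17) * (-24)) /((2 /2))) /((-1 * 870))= 4 /493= 0.01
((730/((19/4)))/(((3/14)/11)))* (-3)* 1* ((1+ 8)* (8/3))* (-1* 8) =86338560/19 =4544134.74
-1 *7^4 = -2401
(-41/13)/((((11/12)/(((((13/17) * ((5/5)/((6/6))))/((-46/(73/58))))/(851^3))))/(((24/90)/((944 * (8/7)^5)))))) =50303351/2972268664949677096960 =0.00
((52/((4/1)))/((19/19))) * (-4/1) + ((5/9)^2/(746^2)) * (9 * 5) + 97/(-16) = -1163257069/20034576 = -58.06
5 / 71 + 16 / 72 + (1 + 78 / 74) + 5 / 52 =3003331 / 1229436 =2.44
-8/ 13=-0.62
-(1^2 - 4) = 3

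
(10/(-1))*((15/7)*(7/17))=-150/17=-8.82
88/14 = 44/7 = 6.29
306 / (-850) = -9 / 25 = -0.36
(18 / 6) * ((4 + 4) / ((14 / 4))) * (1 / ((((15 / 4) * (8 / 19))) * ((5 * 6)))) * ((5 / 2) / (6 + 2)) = 19 / 420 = 0.05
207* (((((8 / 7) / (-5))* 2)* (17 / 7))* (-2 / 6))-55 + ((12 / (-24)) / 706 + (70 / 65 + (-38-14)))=-131857157 / 4497220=-29.32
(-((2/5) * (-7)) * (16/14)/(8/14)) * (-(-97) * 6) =16296/5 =3259.20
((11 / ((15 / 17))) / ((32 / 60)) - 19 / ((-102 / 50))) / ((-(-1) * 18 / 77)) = 1026949 / 7344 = 139.84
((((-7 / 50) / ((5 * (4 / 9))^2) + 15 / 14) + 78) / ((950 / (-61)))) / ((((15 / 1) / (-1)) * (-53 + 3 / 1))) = -225009297 / 33250000000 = -0.01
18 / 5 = 3.60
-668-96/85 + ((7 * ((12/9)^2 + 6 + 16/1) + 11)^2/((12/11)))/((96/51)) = 38769679951/2643840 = 14664.16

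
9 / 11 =0.82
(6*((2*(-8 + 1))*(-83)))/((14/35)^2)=43575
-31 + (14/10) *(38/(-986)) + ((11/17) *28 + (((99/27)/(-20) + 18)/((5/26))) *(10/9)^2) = 60763426/598995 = 101.44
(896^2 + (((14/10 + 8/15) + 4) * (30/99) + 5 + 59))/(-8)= -39742649/396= -100360.22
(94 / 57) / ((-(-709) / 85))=0.20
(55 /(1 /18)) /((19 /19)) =990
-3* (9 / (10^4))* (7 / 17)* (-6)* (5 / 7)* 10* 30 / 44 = 243 / 7480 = 0.03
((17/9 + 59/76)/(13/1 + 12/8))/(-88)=-1823/872784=-0.00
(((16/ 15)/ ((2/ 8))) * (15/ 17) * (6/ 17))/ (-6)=-64/ 289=-0.22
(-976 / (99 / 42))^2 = 186704896 / 1089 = 171446.19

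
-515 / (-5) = 103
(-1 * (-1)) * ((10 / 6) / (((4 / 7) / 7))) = 245 / 12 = 20.42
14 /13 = 1.08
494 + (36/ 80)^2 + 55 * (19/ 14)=1592767/ 2800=568.85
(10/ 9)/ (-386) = -5/ 1737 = -0.00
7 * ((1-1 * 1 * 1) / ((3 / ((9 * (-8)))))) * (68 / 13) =0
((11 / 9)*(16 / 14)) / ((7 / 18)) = 176 / 49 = 3.59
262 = 262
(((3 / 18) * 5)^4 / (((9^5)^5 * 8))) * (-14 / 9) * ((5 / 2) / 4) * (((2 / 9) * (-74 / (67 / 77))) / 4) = 62321875 / 161576254830335182817150692947456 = 0.00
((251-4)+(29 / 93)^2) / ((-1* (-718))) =1068572 / 3104991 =0.34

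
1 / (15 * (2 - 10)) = -1 / 120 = -0.01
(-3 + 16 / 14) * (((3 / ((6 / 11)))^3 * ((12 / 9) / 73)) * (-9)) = 51909 / 1022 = 50.79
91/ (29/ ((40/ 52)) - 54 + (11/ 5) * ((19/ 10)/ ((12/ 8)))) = -13650/ 2027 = -6.73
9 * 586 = 5274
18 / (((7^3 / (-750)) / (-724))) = 28495.63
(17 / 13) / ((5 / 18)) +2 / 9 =2884 / 585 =4.93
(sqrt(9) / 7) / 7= 3 / 49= 0.06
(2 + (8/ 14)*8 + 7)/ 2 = 95/ 14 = 6.79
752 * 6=4512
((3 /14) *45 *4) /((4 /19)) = 2565 /14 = 183.21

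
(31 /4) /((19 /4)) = 31 /19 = 1.63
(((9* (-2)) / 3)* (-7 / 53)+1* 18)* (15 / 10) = 1494 / 53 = 28.19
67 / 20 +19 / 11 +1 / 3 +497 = 331591 / 660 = 502.41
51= 51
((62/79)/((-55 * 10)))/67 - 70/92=-50946551/66956450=-0.76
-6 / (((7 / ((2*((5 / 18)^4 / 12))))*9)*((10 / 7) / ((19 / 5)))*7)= -475 / 13226976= -0.00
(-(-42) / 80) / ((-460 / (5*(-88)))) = 231 / 460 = 0.50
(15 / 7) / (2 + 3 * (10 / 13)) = 195 / 392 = 0.50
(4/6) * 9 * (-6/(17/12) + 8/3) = -9.41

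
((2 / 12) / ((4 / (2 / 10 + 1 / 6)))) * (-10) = -11 / 72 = -0.15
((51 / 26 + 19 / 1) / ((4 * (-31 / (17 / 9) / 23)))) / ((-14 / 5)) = 1065475 / 406224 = 2.62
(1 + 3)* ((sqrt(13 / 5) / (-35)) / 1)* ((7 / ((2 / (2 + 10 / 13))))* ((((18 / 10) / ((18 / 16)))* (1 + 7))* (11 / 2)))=-25344* sqrt(65) / 1625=-125.74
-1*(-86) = 86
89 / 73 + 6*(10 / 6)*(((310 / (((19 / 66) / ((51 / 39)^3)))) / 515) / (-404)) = 34979486911 / 31700427317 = 1.10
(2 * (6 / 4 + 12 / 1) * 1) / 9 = 3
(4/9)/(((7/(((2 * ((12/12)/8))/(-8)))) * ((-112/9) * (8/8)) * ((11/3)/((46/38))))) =0.00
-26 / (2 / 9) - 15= -132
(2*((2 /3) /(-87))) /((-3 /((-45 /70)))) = -0.00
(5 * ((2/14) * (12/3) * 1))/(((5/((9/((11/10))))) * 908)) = 90/17479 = 0.01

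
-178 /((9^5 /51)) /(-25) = 3026 /492075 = 0.01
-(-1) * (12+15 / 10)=27 / 2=13.50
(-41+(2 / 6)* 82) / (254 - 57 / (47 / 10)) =-1927 / 34104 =-0.06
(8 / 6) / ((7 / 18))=24 / 7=3.43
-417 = -417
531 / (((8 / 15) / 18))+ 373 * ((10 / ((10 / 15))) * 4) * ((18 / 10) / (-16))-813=29181 / 2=14590.50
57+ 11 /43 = 2462 /43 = 57.26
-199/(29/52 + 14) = -10348/757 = -13.67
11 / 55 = 1 / 5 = 0.20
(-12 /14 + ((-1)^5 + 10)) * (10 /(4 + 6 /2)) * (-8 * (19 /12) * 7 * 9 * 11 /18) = -39710 /7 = -5672.86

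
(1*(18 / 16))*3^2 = 81 / 8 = 10.12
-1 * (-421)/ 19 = 421/ 19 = 22.16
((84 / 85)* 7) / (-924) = -7 / 935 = -0.01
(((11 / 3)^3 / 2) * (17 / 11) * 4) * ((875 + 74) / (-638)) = -177463 / 783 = -226.64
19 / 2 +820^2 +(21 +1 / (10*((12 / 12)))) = 3362153 / 5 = 672430.60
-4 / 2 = -2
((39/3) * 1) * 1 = 13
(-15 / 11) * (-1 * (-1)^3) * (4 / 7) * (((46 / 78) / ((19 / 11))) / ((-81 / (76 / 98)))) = 920 / 361179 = 0.00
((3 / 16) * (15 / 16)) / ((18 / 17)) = 85 / 512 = 0.17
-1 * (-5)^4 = -625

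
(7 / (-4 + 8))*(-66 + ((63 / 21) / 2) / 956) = -883323 / 7648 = -115.50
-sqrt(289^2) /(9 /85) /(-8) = 24565 /72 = 341.18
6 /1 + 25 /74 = 469 /74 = 6.34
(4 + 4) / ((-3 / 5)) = -40 / 3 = -13.33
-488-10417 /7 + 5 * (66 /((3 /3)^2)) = -11523 /7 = -1646.14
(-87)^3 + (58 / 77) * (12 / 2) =-50704383 / 77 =-658498.48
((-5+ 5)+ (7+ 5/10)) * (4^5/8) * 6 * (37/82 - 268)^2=693100398240/1681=412314335.66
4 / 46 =2 / 23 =0.09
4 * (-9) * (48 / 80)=-108 / 5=-21.60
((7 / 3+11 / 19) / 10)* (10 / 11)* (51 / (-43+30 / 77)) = -1162 / 3667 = -0.32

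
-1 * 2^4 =-16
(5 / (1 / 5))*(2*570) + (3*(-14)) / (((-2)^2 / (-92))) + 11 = 29477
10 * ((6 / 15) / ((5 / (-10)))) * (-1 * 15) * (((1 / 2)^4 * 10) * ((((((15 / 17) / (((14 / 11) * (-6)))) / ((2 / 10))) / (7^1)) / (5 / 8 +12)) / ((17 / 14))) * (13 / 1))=-1072500 / 204323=-5.25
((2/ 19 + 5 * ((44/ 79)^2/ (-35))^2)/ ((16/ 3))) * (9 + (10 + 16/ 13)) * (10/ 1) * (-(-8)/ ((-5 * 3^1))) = -5038226174182/ 2357064151715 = -2.14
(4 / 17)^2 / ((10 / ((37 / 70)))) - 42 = -2124002 / 50575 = -42.00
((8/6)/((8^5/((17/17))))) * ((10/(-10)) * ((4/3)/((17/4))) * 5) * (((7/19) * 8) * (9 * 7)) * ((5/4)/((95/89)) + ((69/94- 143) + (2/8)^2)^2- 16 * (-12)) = -53740862324415/222111875072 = -241.95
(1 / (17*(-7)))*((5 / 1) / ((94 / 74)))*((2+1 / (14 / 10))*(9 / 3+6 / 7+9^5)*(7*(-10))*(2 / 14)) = 14529955500 / 274057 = 53018.01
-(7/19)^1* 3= -21/19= -1.11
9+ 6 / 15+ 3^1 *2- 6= 47 / 5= 9.40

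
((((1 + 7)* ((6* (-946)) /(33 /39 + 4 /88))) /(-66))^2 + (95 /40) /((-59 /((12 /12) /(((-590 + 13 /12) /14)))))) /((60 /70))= 113004070236394729 /162674212950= 694664.93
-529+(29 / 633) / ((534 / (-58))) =-89407660 / 169011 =-529.00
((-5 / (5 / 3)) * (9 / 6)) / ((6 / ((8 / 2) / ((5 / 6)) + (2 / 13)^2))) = -3057 / 845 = -3.62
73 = 73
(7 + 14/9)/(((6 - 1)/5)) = 77/9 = 8.56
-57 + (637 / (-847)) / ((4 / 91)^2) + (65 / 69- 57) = -67099135 / 133584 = -502.30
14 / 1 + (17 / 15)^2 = 3439 / 225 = 15.28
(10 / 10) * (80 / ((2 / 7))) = 280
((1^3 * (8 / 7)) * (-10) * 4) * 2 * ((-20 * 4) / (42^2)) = 12800 / 3087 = 4.15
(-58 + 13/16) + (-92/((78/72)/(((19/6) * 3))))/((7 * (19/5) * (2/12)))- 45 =-413745/1456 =-284.17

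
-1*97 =-97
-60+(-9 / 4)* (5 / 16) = -3885 / 64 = -60.70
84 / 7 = 12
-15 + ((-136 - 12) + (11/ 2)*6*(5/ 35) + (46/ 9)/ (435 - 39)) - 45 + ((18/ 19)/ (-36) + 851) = 76754497/ 118503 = 647.70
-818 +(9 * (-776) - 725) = -8527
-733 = -733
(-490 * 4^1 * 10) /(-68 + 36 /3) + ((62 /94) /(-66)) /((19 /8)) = 10314026 /29469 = 350.00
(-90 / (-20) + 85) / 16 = 179 / 32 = 5.59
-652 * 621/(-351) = 14996/13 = 1153.54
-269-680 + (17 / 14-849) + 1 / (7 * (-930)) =-1796.79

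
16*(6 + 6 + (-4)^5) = -16192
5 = 5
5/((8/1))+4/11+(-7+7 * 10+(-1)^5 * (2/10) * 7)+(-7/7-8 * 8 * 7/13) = 155167/5720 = 27.13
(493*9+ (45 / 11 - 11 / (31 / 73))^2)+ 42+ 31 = 579751154 / 116281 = 4985.78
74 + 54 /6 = 83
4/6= 2/3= 0.67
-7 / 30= -0.23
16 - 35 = -19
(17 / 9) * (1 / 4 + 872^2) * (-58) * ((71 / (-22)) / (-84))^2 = -7558867292381 / 61471872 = -122964.65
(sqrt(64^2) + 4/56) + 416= 6721/14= 480.07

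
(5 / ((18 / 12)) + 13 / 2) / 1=9.83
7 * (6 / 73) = 42 / 73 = 0.58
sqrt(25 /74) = 5 * sqrt(74) /74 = 0.58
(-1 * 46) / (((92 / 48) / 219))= -5256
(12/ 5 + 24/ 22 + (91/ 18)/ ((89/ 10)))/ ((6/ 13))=2324621/ 264330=8.79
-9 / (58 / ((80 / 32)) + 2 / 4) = -30 / 79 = -0.38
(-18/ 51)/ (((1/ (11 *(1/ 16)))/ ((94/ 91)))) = -1551/ 6188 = -0.25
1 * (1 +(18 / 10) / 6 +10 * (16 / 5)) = 333 / 10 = 33.30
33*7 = 231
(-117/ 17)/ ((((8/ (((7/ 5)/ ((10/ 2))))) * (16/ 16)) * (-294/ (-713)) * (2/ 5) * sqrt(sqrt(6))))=-9269 * 6^(3/ 4)/ 38080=-0.93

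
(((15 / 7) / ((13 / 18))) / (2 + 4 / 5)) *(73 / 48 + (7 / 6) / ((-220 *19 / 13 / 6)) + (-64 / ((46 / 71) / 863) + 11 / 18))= -4425663748245 / 48992944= -90332.68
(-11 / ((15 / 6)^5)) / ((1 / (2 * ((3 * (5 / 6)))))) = -352 / 625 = -0.56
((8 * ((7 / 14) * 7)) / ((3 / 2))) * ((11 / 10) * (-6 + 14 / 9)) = -2464 / 27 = -91.26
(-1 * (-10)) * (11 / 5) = 22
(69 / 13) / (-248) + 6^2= 115995 / 3224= 35.98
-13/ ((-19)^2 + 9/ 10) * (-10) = 0.36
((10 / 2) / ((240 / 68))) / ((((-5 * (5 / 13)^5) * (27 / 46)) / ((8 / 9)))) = -580702252 / 11390625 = -50.98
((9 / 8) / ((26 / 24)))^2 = 1.08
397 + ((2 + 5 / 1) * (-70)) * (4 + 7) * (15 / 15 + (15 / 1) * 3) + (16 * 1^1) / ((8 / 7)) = -247529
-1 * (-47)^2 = -2209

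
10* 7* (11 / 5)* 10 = 1540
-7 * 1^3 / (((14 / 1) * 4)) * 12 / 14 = -3 / 28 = -0.11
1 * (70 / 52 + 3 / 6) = 24 / 13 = 1.85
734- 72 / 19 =13874 / 19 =730.21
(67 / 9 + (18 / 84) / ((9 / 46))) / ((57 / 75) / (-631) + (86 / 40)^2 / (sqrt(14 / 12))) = 20640262400 / 36753294162843 + 79215086536400 * sqrt(42) / 257273059139901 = 2.00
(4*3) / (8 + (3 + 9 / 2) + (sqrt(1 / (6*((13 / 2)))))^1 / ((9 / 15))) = 261144 / 337211 - 720*sqrt(39) / 337211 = 0.76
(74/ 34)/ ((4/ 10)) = 185/ 34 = 5.44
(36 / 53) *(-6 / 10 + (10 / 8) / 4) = -207 / 1060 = -0.20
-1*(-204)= 204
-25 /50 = -1 /2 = -0.50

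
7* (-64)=-448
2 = 2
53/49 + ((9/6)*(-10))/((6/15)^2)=-18163/196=-92.67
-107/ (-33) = 3.24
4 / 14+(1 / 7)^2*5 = 19 / 49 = 0.39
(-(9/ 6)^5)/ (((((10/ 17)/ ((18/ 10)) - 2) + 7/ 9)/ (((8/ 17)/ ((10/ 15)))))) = 5.99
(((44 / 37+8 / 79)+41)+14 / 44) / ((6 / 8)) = 5479982 / 96459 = 56.81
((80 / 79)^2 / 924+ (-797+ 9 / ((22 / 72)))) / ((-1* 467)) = 1.64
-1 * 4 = -4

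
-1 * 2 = -2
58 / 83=0.70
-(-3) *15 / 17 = 45 / 17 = 2.65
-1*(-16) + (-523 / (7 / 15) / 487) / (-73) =3989557 / 248857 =16.03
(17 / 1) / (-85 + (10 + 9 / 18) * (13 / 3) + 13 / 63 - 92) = -2142 / 16543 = -0.13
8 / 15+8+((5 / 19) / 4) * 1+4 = 14363 / 1140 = 12.60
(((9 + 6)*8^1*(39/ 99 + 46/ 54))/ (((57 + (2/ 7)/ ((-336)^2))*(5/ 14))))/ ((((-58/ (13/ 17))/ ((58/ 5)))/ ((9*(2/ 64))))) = -1330422912/ 4211754811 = -0.32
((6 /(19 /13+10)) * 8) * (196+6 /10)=613392 /745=823.34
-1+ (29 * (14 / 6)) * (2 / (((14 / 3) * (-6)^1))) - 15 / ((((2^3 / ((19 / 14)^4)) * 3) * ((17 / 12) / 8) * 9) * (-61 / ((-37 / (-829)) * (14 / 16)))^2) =-9543150812297485 / 1635968557757184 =-5.83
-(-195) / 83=195 / 83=2.35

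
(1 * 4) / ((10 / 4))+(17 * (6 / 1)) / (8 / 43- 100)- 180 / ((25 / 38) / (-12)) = 35234939 / 10730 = 3283.78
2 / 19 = 0.11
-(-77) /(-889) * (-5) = 55 /127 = 0.43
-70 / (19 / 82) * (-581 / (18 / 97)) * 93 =5014082290 / 57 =87966355.96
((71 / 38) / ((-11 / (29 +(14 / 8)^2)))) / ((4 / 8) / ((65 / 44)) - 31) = 124605 / 701536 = 0.18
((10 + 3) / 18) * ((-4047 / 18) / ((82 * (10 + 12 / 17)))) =-0.18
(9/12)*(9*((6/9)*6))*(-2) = -54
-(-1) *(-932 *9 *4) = -33552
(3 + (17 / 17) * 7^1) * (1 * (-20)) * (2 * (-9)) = 3600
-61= -61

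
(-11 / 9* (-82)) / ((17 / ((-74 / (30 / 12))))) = -133496 / 765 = -174.50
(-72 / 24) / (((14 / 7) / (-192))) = 288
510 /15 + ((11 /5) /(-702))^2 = 418883521 /12320100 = 34.00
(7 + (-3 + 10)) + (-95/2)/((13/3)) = 79/26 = 3.04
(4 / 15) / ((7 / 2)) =8 / 105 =0.08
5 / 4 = 1.25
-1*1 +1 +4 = 4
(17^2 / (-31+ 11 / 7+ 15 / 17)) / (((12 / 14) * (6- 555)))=240737 / 11189718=0.02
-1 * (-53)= 53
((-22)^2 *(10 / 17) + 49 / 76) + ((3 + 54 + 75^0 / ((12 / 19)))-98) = 238310 / 969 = 245.93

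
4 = 4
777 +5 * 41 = 982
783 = 783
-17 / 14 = -1.21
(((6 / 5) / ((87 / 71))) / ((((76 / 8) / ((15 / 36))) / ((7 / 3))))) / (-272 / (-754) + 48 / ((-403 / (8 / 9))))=200291 / 509352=0.39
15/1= 15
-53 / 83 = -0.64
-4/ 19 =-0.21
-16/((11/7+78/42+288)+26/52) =-224/4087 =-0.05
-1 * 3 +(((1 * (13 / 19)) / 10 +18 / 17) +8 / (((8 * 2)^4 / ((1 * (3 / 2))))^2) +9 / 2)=9111773132999 / 3468186091520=2.63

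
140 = 140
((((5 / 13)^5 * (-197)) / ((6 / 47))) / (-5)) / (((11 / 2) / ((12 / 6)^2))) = 23147500 / 12252669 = 1.89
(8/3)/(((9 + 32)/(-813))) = -2168/41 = -52.88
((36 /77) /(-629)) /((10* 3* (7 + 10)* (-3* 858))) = 1 /1766109345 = 0.00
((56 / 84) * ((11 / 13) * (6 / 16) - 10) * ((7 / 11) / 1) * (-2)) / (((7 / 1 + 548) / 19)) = 133931 / 476190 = 0.28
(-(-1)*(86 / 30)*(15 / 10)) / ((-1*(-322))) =43 / 3220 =0.01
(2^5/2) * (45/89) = 720/89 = 8.09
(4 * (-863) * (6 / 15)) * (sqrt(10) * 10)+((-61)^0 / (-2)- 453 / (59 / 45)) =-13808 * sqrt(10)- 40829 / 118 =-44010.74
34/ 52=17/ 26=0.65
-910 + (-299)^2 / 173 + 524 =22623 / 173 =130.77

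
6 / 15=2 / 5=0.40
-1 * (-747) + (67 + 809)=1623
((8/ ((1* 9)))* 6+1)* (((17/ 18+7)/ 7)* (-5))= -13585/ 378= -35.94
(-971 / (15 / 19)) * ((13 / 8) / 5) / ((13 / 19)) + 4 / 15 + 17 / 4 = -347821 / 600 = -579.70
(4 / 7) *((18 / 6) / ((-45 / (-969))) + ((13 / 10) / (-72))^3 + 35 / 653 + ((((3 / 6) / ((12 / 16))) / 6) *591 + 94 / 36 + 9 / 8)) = 32673685771759 / 426529152000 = 76.60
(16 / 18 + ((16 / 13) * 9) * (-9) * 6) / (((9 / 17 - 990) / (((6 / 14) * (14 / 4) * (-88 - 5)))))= -18413380 / 218673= -84.21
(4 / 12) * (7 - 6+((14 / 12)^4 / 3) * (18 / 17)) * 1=6073 / 11016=0.55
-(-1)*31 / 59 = 31 / 59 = 0.53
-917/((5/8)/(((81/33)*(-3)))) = 594216/55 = 10803.93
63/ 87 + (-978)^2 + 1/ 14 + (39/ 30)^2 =19416675657/ 20300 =956486.49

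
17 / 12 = 1.42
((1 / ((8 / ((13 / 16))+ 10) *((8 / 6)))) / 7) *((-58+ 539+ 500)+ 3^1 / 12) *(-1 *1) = -51025 / 9632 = -5.30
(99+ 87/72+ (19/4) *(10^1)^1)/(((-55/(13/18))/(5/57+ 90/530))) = -3585413/7177896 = -0.50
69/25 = 2.76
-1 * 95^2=-9025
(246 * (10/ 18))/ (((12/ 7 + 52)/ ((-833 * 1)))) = -1195355/ 564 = -2119.42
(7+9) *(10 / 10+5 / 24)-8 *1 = 34 / 3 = 11.33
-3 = -3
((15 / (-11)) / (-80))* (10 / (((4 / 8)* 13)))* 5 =75 / 572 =0.13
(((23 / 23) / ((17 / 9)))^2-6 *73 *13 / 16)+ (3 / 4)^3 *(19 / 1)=-6428823 / 18496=-347.58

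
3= 3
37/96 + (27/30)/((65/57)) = 36649/31200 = 1.17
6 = 6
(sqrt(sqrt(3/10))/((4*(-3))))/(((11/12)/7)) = -7*10^(3/4)*3^(1/4)/110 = -0.47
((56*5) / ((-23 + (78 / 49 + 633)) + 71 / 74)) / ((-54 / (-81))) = 1522920 / 2221111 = 0.69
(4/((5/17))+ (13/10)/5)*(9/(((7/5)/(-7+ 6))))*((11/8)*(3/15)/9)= -1089/400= -2.72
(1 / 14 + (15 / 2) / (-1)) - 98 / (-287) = -2034 / 287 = -7.09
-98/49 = -2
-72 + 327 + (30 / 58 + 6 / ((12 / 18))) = 7671 / 29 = 264.52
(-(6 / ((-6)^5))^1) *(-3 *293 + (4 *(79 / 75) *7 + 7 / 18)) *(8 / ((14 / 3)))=-382103 / 340200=-1.12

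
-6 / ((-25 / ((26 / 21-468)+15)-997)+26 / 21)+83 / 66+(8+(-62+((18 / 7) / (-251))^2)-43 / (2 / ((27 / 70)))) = -3083289919470050729 / 50521593226002360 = -61.03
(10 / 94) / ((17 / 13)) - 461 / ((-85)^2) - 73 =-24783017 / 339575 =-72.98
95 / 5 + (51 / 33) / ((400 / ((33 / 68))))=30403 / 1600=19.00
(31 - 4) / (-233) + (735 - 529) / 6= 23918 / 699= 34.22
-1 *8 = -8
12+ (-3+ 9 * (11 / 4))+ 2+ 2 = 151 / 4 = 37.75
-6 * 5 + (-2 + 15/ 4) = -113/ 4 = -28.25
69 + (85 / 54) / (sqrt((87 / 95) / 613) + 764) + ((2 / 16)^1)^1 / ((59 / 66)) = 14975723567154607 / 216594070405956-85 * sqrt(5066445) / 1835542969542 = 69.14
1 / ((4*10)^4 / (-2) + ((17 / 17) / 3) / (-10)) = -30 / 38400001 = -0.00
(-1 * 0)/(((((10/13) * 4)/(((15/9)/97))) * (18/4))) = 0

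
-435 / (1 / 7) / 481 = -3045 / 481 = -6.33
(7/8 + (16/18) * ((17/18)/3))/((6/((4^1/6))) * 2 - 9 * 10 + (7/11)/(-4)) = -4939/308610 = -0.02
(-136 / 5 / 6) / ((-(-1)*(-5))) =68 / 75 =0.91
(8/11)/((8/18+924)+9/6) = 144/183337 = 0.00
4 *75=300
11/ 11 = 1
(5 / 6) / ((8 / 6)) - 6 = -43 / 8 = -5.38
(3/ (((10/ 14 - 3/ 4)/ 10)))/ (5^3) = -168/ 25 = -6.72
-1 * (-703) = 703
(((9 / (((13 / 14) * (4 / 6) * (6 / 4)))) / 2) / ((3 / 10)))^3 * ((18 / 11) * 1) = 6897.75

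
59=59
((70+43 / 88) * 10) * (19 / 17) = 589285 / 748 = 787.81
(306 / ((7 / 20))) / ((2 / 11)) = 33660 / 7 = 4808.57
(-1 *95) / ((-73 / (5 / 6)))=1.08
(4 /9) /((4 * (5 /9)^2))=9 /25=0.36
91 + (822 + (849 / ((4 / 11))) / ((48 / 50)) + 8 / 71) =7600167 / 2272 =3345.14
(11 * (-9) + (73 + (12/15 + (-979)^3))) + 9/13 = -60990394628/65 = -938313763.51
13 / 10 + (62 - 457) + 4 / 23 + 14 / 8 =-180217 / 460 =-391.78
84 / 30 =14 / 5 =2.80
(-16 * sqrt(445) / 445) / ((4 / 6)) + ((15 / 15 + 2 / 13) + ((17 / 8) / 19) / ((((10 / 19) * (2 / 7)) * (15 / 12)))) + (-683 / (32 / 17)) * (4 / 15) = -370537 / 3900 - 24 * sqrt(445) / 445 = -96.15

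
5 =5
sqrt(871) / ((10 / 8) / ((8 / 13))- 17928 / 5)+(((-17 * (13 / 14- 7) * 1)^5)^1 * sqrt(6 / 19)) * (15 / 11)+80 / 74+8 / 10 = 8976281334.45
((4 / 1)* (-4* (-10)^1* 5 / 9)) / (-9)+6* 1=-314 / 81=-3.88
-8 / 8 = -1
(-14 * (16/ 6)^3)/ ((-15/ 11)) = 78848/ 405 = 194.69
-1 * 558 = -558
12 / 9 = 4 / 3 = 1.33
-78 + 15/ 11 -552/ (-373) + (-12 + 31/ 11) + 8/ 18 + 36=-1768576/ 36927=-47.89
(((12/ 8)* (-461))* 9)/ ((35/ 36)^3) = -6772.33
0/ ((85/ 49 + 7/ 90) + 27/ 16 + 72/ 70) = 0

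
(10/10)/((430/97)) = 97/430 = 0.23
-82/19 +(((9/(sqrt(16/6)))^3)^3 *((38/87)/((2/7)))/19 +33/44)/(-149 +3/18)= -219667417263 *sqrt(6)/212148224 -7717/1786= -2540.63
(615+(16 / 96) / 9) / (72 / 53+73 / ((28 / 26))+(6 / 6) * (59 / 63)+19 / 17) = 29923111 / 3464085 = 8.64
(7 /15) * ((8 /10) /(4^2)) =0.02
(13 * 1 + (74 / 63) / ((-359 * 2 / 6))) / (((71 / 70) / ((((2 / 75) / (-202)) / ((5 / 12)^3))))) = -37606272 / 1608993125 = -0.02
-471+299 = -172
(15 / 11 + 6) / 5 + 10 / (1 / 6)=3381 / 55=61.47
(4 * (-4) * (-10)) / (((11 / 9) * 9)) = 14.55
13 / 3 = 4.33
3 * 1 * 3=9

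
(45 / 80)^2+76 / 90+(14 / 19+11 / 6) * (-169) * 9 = -855399673 / 218880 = -3908.08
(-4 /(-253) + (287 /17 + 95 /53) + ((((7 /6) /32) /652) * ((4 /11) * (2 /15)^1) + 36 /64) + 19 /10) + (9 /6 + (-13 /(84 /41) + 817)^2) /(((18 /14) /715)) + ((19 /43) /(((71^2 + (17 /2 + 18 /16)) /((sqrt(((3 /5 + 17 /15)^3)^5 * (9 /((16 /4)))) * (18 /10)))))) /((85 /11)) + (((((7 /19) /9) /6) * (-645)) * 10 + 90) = 6714593307136 * sqrt(390) /70090443017578125 + 4681166350036184742113 /12809127681504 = 365455514.73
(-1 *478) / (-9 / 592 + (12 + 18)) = -282976 / 17751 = -15.94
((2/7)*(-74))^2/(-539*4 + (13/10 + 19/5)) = -219040/1053941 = -0.21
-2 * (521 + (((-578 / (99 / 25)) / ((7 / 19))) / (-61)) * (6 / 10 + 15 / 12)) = -45064301 / 42273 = -1066.03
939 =939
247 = 247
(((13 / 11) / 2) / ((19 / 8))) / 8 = 13 / 418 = 0.03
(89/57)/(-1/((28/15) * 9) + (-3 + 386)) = 2492/611173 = 0.00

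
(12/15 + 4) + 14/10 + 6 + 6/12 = 127/10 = 12.70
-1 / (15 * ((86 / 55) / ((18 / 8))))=-33 / 344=-0.10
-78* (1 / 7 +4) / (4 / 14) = -1131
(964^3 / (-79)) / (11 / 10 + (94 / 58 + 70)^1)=-259793989760 / 1666031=-155935.87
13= 13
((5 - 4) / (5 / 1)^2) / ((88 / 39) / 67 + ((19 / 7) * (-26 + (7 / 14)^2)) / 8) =-585312 / 127348225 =-0.00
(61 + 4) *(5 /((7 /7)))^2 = 1625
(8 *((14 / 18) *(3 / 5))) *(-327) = -6104 / 5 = -1220.80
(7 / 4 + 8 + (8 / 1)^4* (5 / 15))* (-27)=-148509 / 4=-37127.25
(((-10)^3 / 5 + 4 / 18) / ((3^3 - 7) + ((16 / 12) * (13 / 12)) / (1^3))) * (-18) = 32364 / 193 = 167.69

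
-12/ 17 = -0.71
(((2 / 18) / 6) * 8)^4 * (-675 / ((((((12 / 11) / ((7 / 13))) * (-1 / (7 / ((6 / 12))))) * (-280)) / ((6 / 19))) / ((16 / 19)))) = -197120 / 92372319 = -0.00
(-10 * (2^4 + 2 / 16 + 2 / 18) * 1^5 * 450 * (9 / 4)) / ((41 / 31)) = -40768875 / 328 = -124295.35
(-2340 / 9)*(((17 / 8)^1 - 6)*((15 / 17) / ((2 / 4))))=30225 / 17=1777.94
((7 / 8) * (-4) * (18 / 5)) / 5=-63 / 25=-2.52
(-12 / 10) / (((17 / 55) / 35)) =-2310 / 17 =-135.88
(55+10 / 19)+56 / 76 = 1069 / 19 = 56.26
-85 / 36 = -2.36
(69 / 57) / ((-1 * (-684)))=23 / 12996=0.00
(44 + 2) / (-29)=-46 / 29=-1.59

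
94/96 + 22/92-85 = -92495/1104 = -83.78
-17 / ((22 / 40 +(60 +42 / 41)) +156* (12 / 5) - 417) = -13940 / 15559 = -0.90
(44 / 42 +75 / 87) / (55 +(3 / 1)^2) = 1163 / 38976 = 0.03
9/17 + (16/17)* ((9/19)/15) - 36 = -57237/1615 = -35.44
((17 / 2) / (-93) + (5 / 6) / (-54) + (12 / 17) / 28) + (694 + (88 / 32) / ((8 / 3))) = 6645030529 / 9561888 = 694.95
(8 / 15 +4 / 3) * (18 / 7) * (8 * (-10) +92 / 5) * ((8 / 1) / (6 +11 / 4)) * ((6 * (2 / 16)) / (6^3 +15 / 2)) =-16896 / 18625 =-0.91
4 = 4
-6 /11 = -0.55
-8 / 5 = -1.60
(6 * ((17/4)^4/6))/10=32.63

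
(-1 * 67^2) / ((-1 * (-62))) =-72.40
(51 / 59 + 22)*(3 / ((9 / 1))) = 1349 / 177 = 7.62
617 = 617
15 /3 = 5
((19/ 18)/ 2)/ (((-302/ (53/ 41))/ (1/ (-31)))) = 1007/ 13818312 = 0.00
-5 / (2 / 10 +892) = -25 / 4461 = -0.01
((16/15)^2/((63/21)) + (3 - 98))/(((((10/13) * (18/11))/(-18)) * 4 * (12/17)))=155265539/324000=479.21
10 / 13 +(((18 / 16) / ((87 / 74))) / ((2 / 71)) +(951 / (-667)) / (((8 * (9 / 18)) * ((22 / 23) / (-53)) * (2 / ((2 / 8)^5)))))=2360981383 / 67944448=34.75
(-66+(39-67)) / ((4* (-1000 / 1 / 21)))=987 / 2000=0.49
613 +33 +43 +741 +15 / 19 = 27185 / 19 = 1430.79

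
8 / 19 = 0.42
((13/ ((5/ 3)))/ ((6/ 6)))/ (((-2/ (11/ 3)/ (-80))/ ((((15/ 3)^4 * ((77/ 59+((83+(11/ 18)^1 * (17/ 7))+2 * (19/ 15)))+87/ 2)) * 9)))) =350338846000/ 413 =848278077.48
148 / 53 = 2.79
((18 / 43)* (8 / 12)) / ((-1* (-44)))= 3 / 473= 0.01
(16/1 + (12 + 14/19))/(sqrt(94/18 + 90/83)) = 234*sqrt(391013)/12787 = 11.44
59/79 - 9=-652/79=-8.25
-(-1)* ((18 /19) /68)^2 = 81 /417316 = 0.00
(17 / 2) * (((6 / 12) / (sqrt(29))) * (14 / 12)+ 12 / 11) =119 * sqrt(29) / 696+ 102 / 11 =10.19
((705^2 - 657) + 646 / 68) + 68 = 992891 / 2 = 496445.50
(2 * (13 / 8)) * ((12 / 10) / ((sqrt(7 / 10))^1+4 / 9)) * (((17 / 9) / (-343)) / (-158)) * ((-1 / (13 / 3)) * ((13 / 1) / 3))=1326 / 11028479 - 5967 * sqrt(70) / 220569580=-0.00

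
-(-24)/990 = 4/165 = 0.02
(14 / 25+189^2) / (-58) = -893039 / 1450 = -615.89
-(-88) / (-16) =-5.50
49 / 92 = 0.53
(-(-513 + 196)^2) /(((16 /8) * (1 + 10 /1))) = -100489 /22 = -4567.68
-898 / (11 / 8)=-7184 / 11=-653.09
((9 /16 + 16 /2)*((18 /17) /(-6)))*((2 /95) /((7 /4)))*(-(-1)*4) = -0.07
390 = 390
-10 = -10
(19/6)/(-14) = -0.23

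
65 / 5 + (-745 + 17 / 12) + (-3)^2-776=-1497.58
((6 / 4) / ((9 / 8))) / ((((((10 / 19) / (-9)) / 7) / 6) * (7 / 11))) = -7524 / 5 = -1504.80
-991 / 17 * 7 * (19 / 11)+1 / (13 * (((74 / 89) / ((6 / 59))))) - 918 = -8612096822 / 5306873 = -1622.82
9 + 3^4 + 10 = 100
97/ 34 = 2.85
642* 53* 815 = 27731190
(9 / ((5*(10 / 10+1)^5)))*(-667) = -6003 / 160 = -37.52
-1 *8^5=-32768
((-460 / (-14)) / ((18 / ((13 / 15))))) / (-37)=-299 / 6993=-0.04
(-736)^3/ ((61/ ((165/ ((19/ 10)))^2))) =-1085428776960000/ 22021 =-49290621541.26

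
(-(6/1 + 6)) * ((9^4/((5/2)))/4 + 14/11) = -433866/55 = -7888.47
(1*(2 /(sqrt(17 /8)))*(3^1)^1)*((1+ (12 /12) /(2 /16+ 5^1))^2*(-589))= -16970268*sqrt(34) /28577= -3462.67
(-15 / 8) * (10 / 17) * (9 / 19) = -675 / 1292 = -0.52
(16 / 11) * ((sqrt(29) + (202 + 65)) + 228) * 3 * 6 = 288 * sqrt(29) / 11 + 12960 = 13100.99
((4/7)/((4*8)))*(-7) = -1/8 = -0.12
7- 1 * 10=-3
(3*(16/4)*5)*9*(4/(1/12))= 25920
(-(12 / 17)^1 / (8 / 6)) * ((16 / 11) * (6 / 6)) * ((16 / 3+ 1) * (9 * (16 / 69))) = -43776 / 4301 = -10.18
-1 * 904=-904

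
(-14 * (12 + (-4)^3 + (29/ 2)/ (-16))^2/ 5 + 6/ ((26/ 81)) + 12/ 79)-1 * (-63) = -20390285821/ 2629120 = -7755.56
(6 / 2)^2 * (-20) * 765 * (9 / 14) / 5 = -123930 / 7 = -17704.29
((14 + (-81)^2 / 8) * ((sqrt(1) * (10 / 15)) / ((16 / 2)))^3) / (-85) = -6673 / 1175040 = -0.01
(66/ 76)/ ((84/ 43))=473/ 1064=0.44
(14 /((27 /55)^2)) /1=58.09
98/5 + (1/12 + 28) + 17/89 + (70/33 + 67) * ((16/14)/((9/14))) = 90272131/528660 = 170.76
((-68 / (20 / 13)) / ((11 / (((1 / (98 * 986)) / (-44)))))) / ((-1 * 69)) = -13 / 949114320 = -0.00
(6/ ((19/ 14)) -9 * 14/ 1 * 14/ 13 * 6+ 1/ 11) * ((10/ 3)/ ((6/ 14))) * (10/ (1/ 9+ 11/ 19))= -769928950/ 8437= -91256.25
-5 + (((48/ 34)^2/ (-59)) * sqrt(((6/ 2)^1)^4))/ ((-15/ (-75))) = -111175/ 17051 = -6.52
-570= -570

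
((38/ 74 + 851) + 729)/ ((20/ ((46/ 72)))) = 50.49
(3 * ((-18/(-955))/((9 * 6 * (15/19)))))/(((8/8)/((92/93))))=1748/1332225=0.00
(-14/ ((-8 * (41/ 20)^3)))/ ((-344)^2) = 875/ 509739716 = 0.00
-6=-6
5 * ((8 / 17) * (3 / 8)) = 15 / 17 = 0.88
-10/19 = -0.53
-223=-223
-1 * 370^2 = -136900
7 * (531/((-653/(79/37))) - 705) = -119528178/24161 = -4947.15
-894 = -894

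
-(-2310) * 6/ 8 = 3465/ 2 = 1732.50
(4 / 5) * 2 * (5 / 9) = 8 / 9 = 0.89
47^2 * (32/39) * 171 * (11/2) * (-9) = -199446192/13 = -15342014.77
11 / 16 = 0.69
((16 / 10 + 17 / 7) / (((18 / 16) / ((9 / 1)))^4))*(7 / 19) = 577536 / 95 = 6079.33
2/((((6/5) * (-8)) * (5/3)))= -0.12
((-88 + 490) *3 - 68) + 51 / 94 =107023 / 94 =1138.54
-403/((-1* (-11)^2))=403/121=3.33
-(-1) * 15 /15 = 1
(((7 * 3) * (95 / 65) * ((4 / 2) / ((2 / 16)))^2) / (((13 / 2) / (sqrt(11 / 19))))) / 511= 1536 * sqrt(209) / 12337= 1.80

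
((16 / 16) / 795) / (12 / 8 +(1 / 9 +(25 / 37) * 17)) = 0.00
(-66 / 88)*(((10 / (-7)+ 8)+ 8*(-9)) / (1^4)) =687 / 14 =49.07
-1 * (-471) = 471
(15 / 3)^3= 125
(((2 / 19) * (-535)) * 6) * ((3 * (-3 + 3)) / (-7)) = 0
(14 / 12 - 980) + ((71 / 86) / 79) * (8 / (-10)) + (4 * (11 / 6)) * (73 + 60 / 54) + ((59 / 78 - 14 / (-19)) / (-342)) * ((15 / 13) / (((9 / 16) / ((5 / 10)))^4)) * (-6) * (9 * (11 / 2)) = -1969038196253857 / 4532504421510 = -434.43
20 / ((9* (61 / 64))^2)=0.27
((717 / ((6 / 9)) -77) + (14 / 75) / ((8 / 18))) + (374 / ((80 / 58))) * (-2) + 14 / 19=434489 / 950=457.36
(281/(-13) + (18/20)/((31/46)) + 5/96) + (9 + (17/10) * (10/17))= -1978469/193440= -10.23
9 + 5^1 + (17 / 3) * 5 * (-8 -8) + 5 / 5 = -1315 / 3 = -438.33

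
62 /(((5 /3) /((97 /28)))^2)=2625111 /9800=267.87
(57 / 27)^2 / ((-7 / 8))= -2888 / 567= -5.09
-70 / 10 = -7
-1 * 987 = -987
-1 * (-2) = 2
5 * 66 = 330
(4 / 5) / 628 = 1 / 785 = 0.00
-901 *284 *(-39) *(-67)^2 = 44797867764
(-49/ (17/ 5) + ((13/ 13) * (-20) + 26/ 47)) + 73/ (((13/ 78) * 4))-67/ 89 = 10650809/ 142222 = 74.89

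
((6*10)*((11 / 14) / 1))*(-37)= -1744.29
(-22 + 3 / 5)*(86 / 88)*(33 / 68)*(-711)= 9813933 / 1360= 7216.13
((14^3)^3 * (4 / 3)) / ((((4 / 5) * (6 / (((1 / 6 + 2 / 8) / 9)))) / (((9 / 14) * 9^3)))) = 124519701600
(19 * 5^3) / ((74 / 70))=83125 / 37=2246.62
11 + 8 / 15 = 11.53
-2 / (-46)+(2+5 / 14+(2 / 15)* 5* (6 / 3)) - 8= -4121 / 966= -4.27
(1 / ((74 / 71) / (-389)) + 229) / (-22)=10673 / 1628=6.56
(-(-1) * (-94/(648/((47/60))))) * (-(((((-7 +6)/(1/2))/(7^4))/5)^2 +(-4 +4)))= 2209/700423321500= 0.00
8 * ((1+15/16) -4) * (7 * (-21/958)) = 4851/1916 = 2.53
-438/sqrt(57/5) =-146 * sqrt(285)/19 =-129.72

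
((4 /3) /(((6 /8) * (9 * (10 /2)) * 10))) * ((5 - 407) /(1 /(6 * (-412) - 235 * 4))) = 3657664 /675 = 5418.76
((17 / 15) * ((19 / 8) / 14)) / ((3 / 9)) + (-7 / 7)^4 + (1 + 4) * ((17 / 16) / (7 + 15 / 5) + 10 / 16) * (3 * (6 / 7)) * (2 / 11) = 20243 / 6160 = 3.29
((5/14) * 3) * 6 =45/7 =6.43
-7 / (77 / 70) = -70 / 11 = -6.36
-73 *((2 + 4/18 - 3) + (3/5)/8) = 18469/360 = 51.30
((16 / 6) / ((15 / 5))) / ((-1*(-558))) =4 / 2511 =0.00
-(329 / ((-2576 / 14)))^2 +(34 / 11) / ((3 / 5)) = 2183567 / 1117248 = 1.95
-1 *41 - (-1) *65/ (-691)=-28396/ 691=-41.09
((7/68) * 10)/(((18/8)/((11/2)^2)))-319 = -93379/306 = -305.16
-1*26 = -26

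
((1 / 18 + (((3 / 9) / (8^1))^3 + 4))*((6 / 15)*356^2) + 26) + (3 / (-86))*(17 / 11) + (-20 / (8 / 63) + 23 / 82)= 205466.35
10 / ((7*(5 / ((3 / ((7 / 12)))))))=72 / 49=1.47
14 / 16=7 / 8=0.88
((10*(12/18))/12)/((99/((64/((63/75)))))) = 8000/18711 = 0.43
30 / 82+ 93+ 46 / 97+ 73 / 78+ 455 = 549.78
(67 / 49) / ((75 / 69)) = 1541 / 1225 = 1.26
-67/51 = -1.31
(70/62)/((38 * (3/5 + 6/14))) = 1225/42408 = 0.03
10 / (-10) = -1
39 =39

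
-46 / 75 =-0.61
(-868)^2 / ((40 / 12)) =1130136 / 5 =226027.20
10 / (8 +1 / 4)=40 / 33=1.21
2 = 2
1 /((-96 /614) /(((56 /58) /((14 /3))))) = -1.32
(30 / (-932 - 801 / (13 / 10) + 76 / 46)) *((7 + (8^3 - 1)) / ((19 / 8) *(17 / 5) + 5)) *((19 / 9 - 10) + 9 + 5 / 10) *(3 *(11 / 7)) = -352909700 / 60459323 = -5.84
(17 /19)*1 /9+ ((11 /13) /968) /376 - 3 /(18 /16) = -188833045 /73554624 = -2.57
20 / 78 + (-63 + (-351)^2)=4802392 / 39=123138.26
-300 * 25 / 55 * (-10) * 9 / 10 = 1227.27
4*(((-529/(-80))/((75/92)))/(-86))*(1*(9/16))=-0.21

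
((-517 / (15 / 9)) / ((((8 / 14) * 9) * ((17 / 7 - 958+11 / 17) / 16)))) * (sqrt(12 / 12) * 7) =3014627 / 426135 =7.07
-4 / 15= -0.27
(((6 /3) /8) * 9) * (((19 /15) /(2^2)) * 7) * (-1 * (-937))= 373863 /80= 4673.29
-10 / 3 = -3.33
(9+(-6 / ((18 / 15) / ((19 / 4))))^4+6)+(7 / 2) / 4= 318182.38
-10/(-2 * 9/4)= 20/9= 2.22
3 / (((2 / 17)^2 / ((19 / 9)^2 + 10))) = 3133.51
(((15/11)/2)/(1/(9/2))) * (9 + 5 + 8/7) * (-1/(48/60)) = -35775/616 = -58.08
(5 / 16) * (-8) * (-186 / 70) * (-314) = -14601 / 7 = -2085.86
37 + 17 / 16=609 / 16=38.06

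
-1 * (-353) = 353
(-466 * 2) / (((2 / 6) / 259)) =-724164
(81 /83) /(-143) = -81 /11869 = -0.01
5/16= 0.31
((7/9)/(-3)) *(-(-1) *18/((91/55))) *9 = -330/13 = -25.38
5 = 5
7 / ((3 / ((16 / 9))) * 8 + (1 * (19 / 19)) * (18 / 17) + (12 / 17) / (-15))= 0.48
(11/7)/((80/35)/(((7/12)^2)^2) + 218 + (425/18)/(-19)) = 9032562/1359387109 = 0.01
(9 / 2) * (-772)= -3474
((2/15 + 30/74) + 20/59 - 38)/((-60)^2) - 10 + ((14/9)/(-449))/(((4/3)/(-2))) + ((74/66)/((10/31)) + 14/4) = -1763750056091/582219198000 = -3.03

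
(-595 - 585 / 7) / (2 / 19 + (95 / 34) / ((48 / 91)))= -147288000 / 1172633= -125.60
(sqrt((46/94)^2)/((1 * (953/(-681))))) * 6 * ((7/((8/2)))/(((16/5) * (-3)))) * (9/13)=4933845/18633056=0.26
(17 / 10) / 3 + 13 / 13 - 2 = -13 / 30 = -0.43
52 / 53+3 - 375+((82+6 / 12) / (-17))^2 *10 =-4151167 / 30634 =-135.51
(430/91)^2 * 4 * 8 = 5916800/8281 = 714.50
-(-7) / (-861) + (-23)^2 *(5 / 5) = 65066 / 123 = 528.99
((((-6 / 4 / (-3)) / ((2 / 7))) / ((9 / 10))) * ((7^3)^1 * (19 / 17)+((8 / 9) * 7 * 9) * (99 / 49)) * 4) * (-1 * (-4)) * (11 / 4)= 6499130 / 153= 42477.97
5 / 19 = 0.26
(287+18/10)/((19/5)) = 76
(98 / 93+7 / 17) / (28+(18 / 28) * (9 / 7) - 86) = -227066 / 8858343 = -0.03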